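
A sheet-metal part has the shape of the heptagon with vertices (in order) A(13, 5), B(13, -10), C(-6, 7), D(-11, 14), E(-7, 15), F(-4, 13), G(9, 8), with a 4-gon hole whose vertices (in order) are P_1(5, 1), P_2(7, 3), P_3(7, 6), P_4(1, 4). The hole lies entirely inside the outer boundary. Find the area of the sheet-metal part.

Outer boundary:
Apply the surveyor's formula: 2A = Σ (x_i·y_{i+1} − x_{i+1}·y_i), indices taken mod 7.
Σ = (-195) + (31) + (-7) + (-67) + (-31) + (-149) + (-59) = -477
Area = |Σ|/2 = 238.5.
Hole:
Apply Gauss's area formula: 2A = Σ (x_i·y_{i+1} − x_{i+1}·y_i), indices taken mod 4.
P_1→P_2: (5)(3) − (7)(1) = 8
P_2→P_3: (7)(6) − (7)(3) = 21
P_3→P_4: (7)(4) − (1)(6) = 22
P_4→P_1: (1)(1) − (5)(4) = -19
Σ = 32
Area = |Σ|/2 = 16.
Net area = 238.5 − 16 = 222.5.

222.5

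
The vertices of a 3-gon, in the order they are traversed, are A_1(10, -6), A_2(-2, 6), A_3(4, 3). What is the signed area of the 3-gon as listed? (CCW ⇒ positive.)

Apply the shoelace formula: 2A = Σ (x_i·y_{i+1} − x_{i+1}·y_i), indices taken mod 3.
Σ = (48) + (-30) + (-54) = -36
Signed area = Σ/2 = -18 (negative ⇒ clockwise traversal).

-18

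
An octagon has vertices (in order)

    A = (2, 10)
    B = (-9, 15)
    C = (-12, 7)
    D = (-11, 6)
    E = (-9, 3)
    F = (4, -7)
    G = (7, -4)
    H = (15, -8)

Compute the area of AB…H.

258.5

Apply the shoelace (surveyor's) formula: 2A = Σ (x_i·y_{i+1} − x_{i+1}·y_i), indices taken mod 8.
A→B: (2)(15) − (-9)(10) = 120
B→C: (-9)(7) − (-12)(15) = 117
C→D: (-12)(6) − (-11)(7) = 5
D→E: (-11)(3) − (-9)(6) = 21
E→F: (-9)(-7) − (4)(3) = 51
F→G: (4)(-4) − (7)(-7) = 33
G→H: (7)(-8) − (15)(-4) = 4
H→A: (15)(10) − (2)(-8) = 166
Σ = 517
Area = |Σ|/2 = 258.5.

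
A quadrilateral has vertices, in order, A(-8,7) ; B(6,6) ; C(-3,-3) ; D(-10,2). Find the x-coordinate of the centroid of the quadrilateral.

-3

Apply Gauss's area formula. First the cross-terms c_i = x_i·y_{i+1} − x_{i+1}·y_i:
  -90, 0, -36, -54  ⇒  2A = -180, A = -90.
Then Σ (x_i + x_{i+1})·c_i = 1620, so x̄ = 1620 / (6·(-90)) = -3.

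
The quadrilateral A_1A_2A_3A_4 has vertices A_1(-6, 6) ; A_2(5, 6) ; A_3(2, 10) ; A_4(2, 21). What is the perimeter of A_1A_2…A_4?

44

|A_1A_2| = √((11)² + (0)²) = √121 = 11
|A_2A_3| = √((-3)² + (4)²) = √25 = 5
|A_3A_4| = √((0)² + (11)²) = √121 = 11
|A_4A_1| = √((-8)² + (-15)²) = √289 = 17
Perimeter = 11 + 5 + 11 + 17 = 44.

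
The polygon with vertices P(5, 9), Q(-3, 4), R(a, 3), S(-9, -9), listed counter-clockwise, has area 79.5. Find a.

-10

Write out the shoelace sum; only the two edges meeting at R involve a:
2·Area = [((-3)·3 − a·4) + (a·(-9) − (-9)·3)] + 11
       = -13·a + 29 = 159
⇒ a = -10.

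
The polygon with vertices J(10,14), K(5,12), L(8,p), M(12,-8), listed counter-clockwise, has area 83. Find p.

Write out the shoelace sum; only the two edges meeting at L involve p:
2·Area = [(5·p − 8·12) + (8·(-8) − 12·p)] + 298
       = -7·p + 138 = 166
⇒ p = -4.

-4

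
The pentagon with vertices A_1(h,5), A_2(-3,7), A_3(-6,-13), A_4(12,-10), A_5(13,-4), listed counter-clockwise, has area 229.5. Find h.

The doubled signed area Σ (x_i y_{i+1} − x_{i+1} y_i) is linear in h.
With h=0 it equals 459; the coefficient of h is 11 (from the two edges through A_1).
So 11·h + 459 = 2·229.5 = 459 ⇒ h = 0.

0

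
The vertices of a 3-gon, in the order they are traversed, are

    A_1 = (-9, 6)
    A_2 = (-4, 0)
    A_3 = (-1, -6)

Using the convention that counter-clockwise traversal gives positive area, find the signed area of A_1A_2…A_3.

-6

Σ = (24) + (24) + (-60) = -12
Signed area = Σ/2 = -6 (negative ⇒ clockwise traversal).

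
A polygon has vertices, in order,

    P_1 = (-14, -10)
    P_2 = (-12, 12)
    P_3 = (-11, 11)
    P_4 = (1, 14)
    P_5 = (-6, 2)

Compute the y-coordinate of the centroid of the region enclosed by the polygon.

1343/279

Apply the shoelace formula. First the cross-terms c_i = x_i·y_{i+1} − x_{i+1}·y_i:
  -288, 0, -165, 86, 88  ⇒  2A = -279, A = -139.5.
Then Σ (y_i + y_{i+1})·c_i = -4029, so ȳ = -4029 / (6·(-139.5)) = 1343/279.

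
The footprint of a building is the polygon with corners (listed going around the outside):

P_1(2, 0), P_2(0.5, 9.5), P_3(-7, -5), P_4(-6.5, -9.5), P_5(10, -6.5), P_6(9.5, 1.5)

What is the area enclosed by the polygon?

Apply Gauss's area formula: 2A = Σ (x_i·y_{i+1} − x_{i+1}·y_i), indices taken mod 6.
Σ = (19) + (64) + (34) + (137.25) + (76.75) + (-3) = 328
Area = |Σ|/2 = 164.

164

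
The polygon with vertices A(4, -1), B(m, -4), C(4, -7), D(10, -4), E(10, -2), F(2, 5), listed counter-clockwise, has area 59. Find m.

Write out the shoelace sum; only the two edges meeting at B involve m:
2·Area = [(4·(-4) − m·(-1)) + (m·(-7) − 4·(-4))] + 106
       = -6·m + 106 = 118
⇒ m = -2.

-2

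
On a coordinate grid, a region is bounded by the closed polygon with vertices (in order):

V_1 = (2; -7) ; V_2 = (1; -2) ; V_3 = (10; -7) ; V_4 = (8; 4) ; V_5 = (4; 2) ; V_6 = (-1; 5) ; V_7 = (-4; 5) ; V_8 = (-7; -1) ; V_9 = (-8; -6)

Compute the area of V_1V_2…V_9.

145

Apply the surveyor's formula: 2A = Σ (x_i·y_{i+1} − x_{i+1}·y_i), indices taken mod 9.
V_1→V_2: (2)(-2) − (1)(-7) = 3
V_2→V_3: (1)(-7) − (10)(-2) = 13
V_3→V_4: (10)(4) − (8)(-7) = 96
V_4→V_5: (8)(2) − (4)(4) = 0
V_5→V_6: (4)(5) − (-1)(2) = 22
V_6→V_7: (-1)(5) − (-4)(5) = 15
V_7→V_8: (-4)(-1) − (-7)(5) = 39
V_8→V_9: (-7)(-6) − (-8)(-1) = 34
V_9→V_1: (-8)(-7) − (2)(-6) = 68
Σ = 290
Area = |Σ|/2 = 145.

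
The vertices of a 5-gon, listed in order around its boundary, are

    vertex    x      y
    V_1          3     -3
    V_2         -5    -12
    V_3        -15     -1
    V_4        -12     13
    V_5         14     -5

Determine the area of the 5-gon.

Cross-terms: -51, -175, -207, -122, -27  ⇒  Σ = -582
Area = |Σ|/2 = 291.

291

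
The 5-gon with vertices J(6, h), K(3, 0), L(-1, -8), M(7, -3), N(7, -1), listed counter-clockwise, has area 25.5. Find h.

-1

Write out the shoelace sum; only the two edges meeting at J involve h:
2·Area = [(7·h − 6·(-1)) + (6·0 − 3·h)] + 49
       = 4·h + 55 = 51
⇒ h = -1.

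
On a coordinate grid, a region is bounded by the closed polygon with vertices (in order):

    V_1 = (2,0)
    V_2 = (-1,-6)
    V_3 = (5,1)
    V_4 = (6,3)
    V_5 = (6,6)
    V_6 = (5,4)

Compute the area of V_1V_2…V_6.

15

V_1→V_2: (2)(-6) − (-1)(0) = -12
V_2→V_3: (-1)(1) − (5)(-6) = 29
V_3→V_4: (5)(3) − (6)(1) = 9
V_4→V_5: (6)(6) − (6)(3) = 18
V_5→V_6: (6)(4) − (5)(6) = -6
V_6→V_1: (5)(0) − (2)(4) = -8
Σ = 30
Area = |Σ|/2 = 15.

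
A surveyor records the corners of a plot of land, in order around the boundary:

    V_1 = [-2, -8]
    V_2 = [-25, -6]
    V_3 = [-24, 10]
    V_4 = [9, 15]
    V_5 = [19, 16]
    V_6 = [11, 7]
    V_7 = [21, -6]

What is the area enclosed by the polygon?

Apply the surveyor's formula: 2A = Σ (x_i·y_{i+1} − x_{i+1}·y_i), indices taken mod 7.
Σ = (-188) + (-394) + (-450) + (-141) + (-43) + (-213) + (-180) = -1609
Area = |Σ|/2 = 804.5.

804.5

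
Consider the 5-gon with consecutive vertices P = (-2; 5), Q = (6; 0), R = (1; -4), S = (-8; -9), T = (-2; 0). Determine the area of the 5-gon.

61.5

Σ = (-30) + (-24) + (-41) + (-18) + (-10) = -123
Area = |Σ|/2 = 61.5.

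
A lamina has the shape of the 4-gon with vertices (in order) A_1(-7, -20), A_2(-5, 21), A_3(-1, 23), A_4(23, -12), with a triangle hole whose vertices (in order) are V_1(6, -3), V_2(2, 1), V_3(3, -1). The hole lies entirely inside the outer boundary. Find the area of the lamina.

Outer boundary:
A_1→A_2: (-7)(21) − (-5)(-20) = -247
A_2→A_3: (-5)(23) − (-1)(21) = -94
A_3→A_4: (-1)(-12) − (23)(23) = -517
A_4→A_1: (23)(-20) − (-7)(-12) = -544
Σ = -1402
Area = |Σ|/2 = 701.
Hole:
Apply Gauss's area formula: 2A = Σ (x_i·y_{i+1} − x_{i+1}·y_i), indices taken mod 3.
Cross-terms: 12, -5, -3  ⇒  Σ = 4
Area = |Σ|/2 = 2.
Net area = 701 − 2 = 699.

699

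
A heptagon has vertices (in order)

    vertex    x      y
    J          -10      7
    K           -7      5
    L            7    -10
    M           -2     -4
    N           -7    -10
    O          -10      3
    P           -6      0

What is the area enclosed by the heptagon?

J→K: (-10)(5) − (-7)(7) = -1
K→L: (-7)(-10) − (7)(5) = 35
L→M: (7)(-4) − (-2)(-10) = -48
M→N: (-2)(-10) − (-7)(-4) = -8
N→O: (-7)(3) − (-10)(-10) = -121
O→P: (-10)(0) − (-6)(3) = 18
P→J: (-6)(7) − (-10)(0) = -42
Σ = -167
Area = |Σ|/2 = 83.5.

83.5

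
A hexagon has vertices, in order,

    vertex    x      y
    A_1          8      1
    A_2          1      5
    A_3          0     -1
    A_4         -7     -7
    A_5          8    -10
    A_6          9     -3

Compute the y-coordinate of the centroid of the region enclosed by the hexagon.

Apply the shoelace formula. First the cross-terms c_i = x_i·y_{i+1} − x_{i+1}·y_i:
  39, -1, -7, 126, 66, 33  ⇒  2A = 256, A = 128.
Then Σ (y_i + y_{i+1})·c_i = -2780, so ȳ = -2780 / (6·128) = -695/192.

-695/192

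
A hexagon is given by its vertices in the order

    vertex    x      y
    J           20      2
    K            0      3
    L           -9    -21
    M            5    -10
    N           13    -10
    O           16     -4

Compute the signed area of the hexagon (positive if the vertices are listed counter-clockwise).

Apply the shoelace formula: 2A = Σ (x_i·y_{i+1} − x_{i+1}·y_i), indices taken mod 6.
Σ = (60) + (27) + (195) + (80) + (108) + (112) = 582
Signed area = Σ/2 = 291 (positive ⇒ counter-clockwise traversal).

291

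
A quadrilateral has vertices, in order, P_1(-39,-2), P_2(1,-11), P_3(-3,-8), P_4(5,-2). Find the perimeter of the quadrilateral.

100

|P_1P_2| = √((40)² + (-9)²) = √1681 = 41
|P_2P_3| = √((-4)² + (3)²) = √25 = 5
|P_3P_4| = √((8)² + (6)²) = √100 = 10
|P_4P_1| = √((-44)² + (0)²) = √1936 = 44
Perimeter = 41 + 5 + 10 + 44 = 100.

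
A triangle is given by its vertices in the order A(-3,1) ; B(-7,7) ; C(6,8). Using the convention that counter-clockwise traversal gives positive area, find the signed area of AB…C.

-41

Apply the shoelace formula: 2A = Σ (x_i·y_{i+1} − x_{i+1}·y_i), indices taken mod 3.
Σ = (-14) + (-98) + (30) = -82
Signed area = Σ/2 = -41 (negative ⇒ clockwise traversal).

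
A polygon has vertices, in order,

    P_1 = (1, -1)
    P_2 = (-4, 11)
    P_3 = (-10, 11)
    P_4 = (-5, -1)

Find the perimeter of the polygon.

38

|P_1P_2| = √((-5)² + (12)²) = √169 = 13
|P_2P_3| = √((-6)² + (0)²) = √36 = 6
|P_3P_4| = √((5)² + (-12)²) = √169 = 13
|P_4P_1| = √((6)² + (0)²) = √36 = 6
Perimeter = 13 + 6 + 13 + 6 = 38.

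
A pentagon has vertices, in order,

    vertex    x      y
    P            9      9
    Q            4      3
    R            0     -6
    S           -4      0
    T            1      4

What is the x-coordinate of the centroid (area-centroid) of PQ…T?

1.13

Apply the shoelace (surveyor's) formula. First the cross-terms c_i = x_i·y_{i+1} − x_{i+1}·y_i:
  -9, -24, -24, -16, -27  ⇒  2A = -100, A = -50.
Then Σ (x_i + x_{i+1})·c_i = -339, so x̄ = -339 / (6·(-50)) = 1.13.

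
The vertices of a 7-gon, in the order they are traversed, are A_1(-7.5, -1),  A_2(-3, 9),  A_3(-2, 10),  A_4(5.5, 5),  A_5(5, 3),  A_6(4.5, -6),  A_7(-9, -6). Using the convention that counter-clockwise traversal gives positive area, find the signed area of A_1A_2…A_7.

Σ = (-70.5) + (-12) + (-65) + (-8.5) + (-43.5) + (-81) + (-36) = -316.5
Signed area = Σ/2 = -158.25 (negative ⇒ clockwise traversal).

-158.25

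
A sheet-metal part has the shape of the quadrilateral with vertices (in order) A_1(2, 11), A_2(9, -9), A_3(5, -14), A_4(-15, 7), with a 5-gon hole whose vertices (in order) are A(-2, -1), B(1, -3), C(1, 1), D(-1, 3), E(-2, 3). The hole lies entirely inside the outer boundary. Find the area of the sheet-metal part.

263

Outer boundary:
Apply the shoelace formula: 2A = Σ (x_i·y_{i+1} − x_{i+1}·y_i), indices taken mod 4.
Σ = (-117) + (-81) + (-175) + (-179) = -552
Area = |Σ|/2 = 276.
Hole:
A→B: (-2)(-3) − (1)(-1) = 7
B→C: (1)(1) − (1)(-3) = 4
C→D: (1)(3) − (-1)(1) = 4
D→E: (-1)(3) − (-2)(3) = 3
E→A: (-2)(-1) − (-2)(3) = 8
Σ = 26
Area = |Σ|/2 = 13.
Net area = 276 − 13 = 263.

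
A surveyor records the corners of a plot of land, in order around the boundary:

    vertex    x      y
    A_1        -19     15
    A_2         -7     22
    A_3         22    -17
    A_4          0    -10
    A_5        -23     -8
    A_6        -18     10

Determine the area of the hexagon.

791

Σ = (-313) + (-365) + (-220) + (-230) + (-374) + (-80) = -1582
Area = |Σ|/2 = 791.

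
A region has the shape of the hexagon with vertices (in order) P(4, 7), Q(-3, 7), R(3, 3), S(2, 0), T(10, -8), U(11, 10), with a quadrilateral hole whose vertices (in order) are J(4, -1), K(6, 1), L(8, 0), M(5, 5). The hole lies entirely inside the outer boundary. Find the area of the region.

102.5

Outer boundary:
Apply the shoelace formula: 2A = Σ (x_i·y_{i+1} − x_{i+1}·y_i), indices taken mod 6.
Σ = (49) + (-30) + (-6) + (-16) + (188) + (37) = 222
Area = |Σ|/2 = 111.
Hole:
Apply Gauss's area formula: 2A = Σ (x_i·y_{i+1} − x_{i+1}·y_i), indices taken mod 4.
Cross-terms: 10, -8, 40, -25  ⇒  Σ = 17
Area = |Σ|/2 = 8.5.
Net area = 111 − 8.5 = 102.5.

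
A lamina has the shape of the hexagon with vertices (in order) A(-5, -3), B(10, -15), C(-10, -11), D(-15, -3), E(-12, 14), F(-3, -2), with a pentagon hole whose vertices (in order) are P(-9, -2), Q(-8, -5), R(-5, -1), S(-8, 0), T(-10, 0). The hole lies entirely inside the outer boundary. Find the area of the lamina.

223.5

Outer boundary:
Cross-terms: 105, -260, -135, -246, 66, -1  ⇒  Σ = -471
Area = |Σ|/2 = 235.5.
Hole:
Apply the surveyor's formula: 2A = Σ (x_i·y_{i+1} − x_{i+1}·y_i), indices taken mod 5.
Σ = (29) + (-17) + (-8) + (0) + (20) = 24
Area = |Σ|/2 = 12.
Net area = 235.5 − 12 = 223.5.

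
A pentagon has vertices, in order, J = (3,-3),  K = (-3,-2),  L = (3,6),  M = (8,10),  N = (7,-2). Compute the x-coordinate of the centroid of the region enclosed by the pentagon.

Apply the shoelace formula. First the cross-terms c_i = x_i·y_{i+1} − x_{i+1}·y_i:
  -15, -12, -18, -86, -15  ⇒  2A = -146, A = -73.
Then Σ (x_i + x_{i+1})·c_i = -1638, so x̄ = -1638 / (6·(-73)) = 273/73.

273/73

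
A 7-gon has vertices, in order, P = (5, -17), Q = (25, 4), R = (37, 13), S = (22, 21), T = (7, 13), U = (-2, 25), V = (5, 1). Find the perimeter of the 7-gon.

|PQ| = √((20)² + (21)²) = √841 = 29
|QR| = √((12)² + (9)²) = √225 = 15
|RS| = √((-15)² + (8)²) = √289 = 17
|ST| = √((-15)² + (-8)²) = √289 = 17
|TU| = √((-9)² + (12)²) = √225 = 15
|UV| = √((7)² + (-24)²) = √625 = 25
|VP| = √((0)² + (-18)²) = √324 = 18
Perimeter = 29 + 15 + 17 + 17 + 15 + 25 + 18 = 136.

136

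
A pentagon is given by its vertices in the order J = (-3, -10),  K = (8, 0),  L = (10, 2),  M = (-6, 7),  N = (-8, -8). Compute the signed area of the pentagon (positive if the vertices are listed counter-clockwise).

169

Apply the shoelace (surveyor's) formula: 2A = Σ (x_i·y_{i+1} − x_{i+1}·y_i), indices taken mod 5.
Cross-terms: 80, 16, 82, 104, 56  ⇒  Σ = 338
Signed area = Σ/2 = 169 (positive ⇒ counter-clockwise traversal).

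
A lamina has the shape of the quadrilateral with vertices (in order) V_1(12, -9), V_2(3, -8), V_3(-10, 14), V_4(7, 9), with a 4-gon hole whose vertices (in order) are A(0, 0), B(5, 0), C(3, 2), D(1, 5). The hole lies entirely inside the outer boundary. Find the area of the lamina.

221.5

Outer boundary:
Cross-terms: -69, -38, -188, -171  ⇒  Σ = -466
Area = |Σ|/2 = 233.
Hole:
Apply the shoelace (surveyor's) formula: 2A = Σ (x_i·y_{i+1} − x_{i+1}·y_i), indices taken mod 4.
Cross-terms: 0, 10, 13, 0  ⇒  Σ = 23
Area = |Σ|/2 = 11.5.
Net area = 233 − 11.5 = 221.5.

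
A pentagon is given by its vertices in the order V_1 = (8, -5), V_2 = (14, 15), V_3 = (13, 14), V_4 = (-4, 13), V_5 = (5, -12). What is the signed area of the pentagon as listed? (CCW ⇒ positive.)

235

Apply Gauss's area formula: 2A = Σ (x_i·y_{i+1} − x_{i+1}·y_i), indices taken mod 5.
Cross-terms: 190, 1, 225, -17, 71  ⇒  Σ = 470
Signed area = Σ/2 = 235 (positive ⇒ counter-clockwise traversal).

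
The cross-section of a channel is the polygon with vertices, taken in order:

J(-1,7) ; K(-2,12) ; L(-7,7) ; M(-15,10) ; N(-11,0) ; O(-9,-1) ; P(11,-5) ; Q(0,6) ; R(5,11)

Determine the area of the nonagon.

183

Σ = (2) + (70) + (35) + (110) + (11) + (56) + (66) + (-30) + (46) = 366
Area = |Σ|/2 = 183.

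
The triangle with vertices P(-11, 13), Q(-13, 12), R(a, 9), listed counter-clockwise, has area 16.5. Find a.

The doubled signed area Σ (x_i y_{i+1} − x_{i+1} y_i) is linear in a.
With a=0 it equals 19; the coefficient of a is 1 (from the two edges through R).
So 1·a + 19 = 2·16.5 = 33 ⇒ a = 14.

14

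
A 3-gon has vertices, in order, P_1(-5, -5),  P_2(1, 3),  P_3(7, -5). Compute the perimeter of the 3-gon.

|P_1P_2| = √((6)² + (8)²) = √100 = 10
|P_2P_3| = √((6)² + (-8)²) = √100 = 10
|P_3P_1| = √((-12)² + (0)²) = √144 = 12
Perimeter = 10 + 10 + 12 = 32.

32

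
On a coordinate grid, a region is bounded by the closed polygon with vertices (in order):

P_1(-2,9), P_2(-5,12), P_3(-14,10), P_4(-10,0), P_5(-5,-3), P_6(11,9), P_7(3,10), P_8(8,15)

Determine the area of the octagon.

203.5

Apply the surveyor's formula: 2A = Σ (x_i·y_{i+1} − x_{i+1}·y_i), indices taken mod 8.
Σ = (21) + (118) + (100) + (30) + (-12) + (83) + (-35) + (102) = 407
Area = |Σ|/2 = 203.5.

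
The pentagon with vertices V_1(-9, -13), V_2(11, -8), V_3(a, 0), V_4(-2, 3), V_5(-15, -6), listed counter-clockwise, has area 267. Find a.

Write out the shoelace sum; only the two edges meeting at V_3 involve a:
2·Area = [(11·0 − a·(-8)) + (a·3 − (-2)·0)] + 413
       = 11·a + 413 = 534
⇒ a = 11.

11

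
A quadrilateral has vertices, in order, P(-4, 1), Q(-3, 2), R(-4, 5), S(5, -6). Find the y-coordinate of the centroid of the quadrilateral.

-1/3

Apply the shoelace formula. First the cross-terms c_i = x_i·y_{i+1} − x_{i+1}·y_i:
  -5, -7, -1, -19  ⇒  2A = -32, A = -16.
Then Σ (y_i + y_{i+1})·c_i = 32, so ȳ = 32 / (6·(-16)) = -1/3.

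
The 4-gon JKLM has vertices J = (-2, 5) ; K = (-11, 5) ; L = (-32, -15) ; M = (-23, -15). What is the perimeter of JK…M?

76

|JK| = √((-9)² + (0)²) = √81 = 9
|KL| = √((-21)² + (-20)²) = √841 = 29
|LM| = √((9)² + (0)²) = √81 = 9
|MJ| = √((21)² + (20)²) = √841 = 29
Perimeter = 9 + 29 + 9 + 29 = 76.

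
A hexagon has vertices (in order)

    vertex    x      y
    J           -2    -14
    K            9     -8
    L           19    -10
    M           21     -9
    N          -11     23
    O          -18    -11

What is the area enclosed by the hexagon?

696

Apply the shoelace formula: 2A = Σ (x_i·y_{i+1} − x_{i+1}·y_i), indices taken mod 6.
Σ = (142) + (62) + (39) + (384) + (535) + (230) = 1392
Area = |Σ|/2 = 696.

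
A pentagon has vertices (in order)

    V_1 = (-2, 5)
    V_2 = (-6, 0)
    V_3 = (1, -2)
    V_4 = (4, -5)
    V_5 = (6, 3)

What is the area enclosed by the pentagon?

Σ = (30) + (12) + (3) + (42) + (36) = 123
Area = |Σ|/2 = 61.5.

61.5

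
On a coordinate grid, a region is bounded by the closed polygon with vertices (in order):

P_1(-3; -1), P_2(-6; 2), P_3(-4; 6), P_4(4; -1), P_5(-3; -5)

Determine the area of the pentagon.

Cross-terms: -12, -28, -20, -23, -12  ⇒  Σ = -95
Area = |Σ|/2 = 47.5.

47.5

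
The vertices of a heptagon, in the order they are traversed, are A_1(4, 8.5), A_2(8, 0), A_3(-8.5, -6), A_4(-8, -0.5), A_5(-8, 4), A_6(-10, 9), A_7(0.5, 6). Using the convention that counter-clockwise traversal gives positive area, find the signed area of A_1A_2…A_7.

Apply the shoelace formula: 2A = Σ (x_i·y_{i+1} − x_{i+1}·y_i), indices taken mod 7.
A_1→A_2: (4)(0) − (8)(8.5) = -68
A_2→A_3: (8)(-6) − (-8.5)(0) = -48
A_3→A_4: (-8.5)(-0.5) − (-8)(-6) = -43.75
A_4→A_5: (-8)(4) − (-8)(-0.5) = -36
A_5→A_6: (-8)(9) − (-10)(4) = -32
A_6→A_7: (-10)(6) − (0.5)(9) = -64.5
A_7→A_1: (0.5)(8.5) − (4)(6) = -19.75
Σ = -312
Signed area = Σ/2 = -156 (negative ⇒ clockwise traversal).

-156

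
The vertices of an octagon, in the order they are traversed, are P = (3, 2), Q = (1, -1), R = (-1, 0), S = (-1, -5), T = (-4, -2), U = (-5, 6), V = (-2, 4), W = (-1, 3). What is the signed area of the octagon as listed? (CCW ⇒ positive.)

Apply the surveyor's formula: 2A = Σ (x_i·y_{i+1} − x_{i+1}·y_i), indices taken mod 8.
Σ = (-5) + (-1) + (5) + (-18) + (-34) + (-8) + (-2) + (-11) = -74
Signed area = Σ/2 = -37 (negative ⇒ clockwise traversal).

-37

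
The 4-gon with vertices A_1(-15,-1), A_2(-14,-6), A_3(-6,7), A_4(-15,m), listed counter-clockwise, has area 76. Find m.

Write out the shoelace sum; only the two edges meeting at A_4 involve m:
2·Area = [((-6)·m − (-15)·7) + ((-15)·(-1) − (-15)·m)] + -58
       = 9·m + 62 = 152
⇒ m = 10.

10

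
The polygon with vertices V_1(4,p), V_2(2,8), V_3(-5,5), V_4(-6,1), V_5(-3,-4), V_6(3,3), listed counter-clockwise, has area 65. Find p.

5

Write out the shoelace sum; only the two edges meeting at V_1 involve p:
2·Area = [(3·p − 4·3) + (4·8 − 2·p)] + 105
       = 1·p + 125 = 130
⇒ p = 5.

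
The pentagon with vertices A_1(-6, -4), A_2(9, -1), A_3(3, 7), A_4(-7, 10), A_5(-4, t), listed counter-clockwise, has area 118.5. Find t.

6

Write out the shoelace sum; only the two edges meeting at A_5 involve t:
2·Area = [((-7)·t − (-4)·10) + ((-4)·(-4) − (-6)·t)] + 187
       = -1·t + 243 = 237
⇒ t = 6.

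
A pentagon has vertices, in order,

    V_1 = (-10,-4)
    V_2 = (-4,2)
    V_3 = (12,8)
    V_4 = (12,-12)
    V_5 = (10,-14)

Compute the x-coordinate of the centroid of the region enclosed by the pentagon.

169/42

Apply Gauss's area formula. First the cross-terms c_i = x_i·y_{i+1} − x_{i+1}·y_i:
  -36, -56, -240, -48, -180  ⇒  2A = -560, A = -280.
Then Σ (x_i + x_{i+1})·c_i = -6760, so x̄ = -6760 / (6·(-280)) = 169/42.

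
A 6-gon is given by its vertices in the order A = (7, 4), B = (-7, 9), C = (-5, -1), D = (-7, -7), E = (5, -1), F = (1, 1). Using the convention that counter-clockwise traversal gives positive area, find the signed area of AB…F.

A→B: (7)(9) − (-7)(4) = 91
B→C: (-7)(-1) − (-5)(9) = 52
C→D: (-5)(-7) − (-7)(-1) = 28
D→E: (-7)(-1) − (5)(-7) = 42
E→F: (5)(1) − (1)(-1) = 6
F→A: (1)(4) − (7)(1) = -3
Σ = 216
Signed area = Σ/2 = 108 (positive ⇒ counter-clockwise traversal).

108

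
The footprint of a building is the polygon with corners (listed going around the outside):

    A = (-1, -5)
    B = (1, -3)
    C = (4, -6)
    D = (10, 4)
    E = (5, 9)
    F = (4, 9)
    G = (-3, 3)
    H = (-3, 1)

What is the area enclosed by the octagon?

Cross-terms: 8, 6, 76, 70, 9, 39, 6, 16  ⇒  Σ = 230
Area = |Σ|/2 = 115.

115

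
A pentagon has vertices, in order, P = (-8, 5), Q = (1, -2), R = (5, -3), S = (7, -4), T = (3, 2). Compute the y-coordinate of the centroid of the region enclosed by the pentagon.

Apply the surveyor's formula. First the cross-terms c_i = x_i·y_{i+1} − x_{i+1}·y_i:
  11, 7, 1, 26, 31  ⇒  2A = 76, A = 38.
Then Σ (y_i + y_{i+1})·c_i = 156, so ȳ = 156 / (6·38) = 13/19.

13/19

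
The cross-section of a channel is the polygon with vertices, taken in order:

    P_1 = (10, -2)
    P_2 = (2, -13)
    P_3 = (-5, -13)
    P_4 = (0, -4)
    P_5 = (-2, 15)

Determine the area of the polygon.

Apply the surveyor's formula: 2A = Σ (x_i·y_{i+1} − x_{i+1}·y_i), indices taken mod 5.
Cross-terms: -126, -91, 20, -8, -146  ⇒  Σ = -351
Area = |Σ|/2 = 175.5.

175.5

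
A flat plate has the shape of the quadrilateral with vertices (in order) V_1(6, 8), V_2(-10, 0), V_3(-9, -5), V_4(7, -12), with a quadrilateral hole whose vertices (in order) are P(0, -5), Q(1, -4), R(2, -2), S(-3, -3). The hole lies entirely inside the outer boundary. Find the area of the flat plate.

193.5

Outer boundary:
Apply Gauss's area formula: 2A = Σ (x_i·y_{i+1} − x_{i+1}·y_i), indices taken mod 4.
V_1→V_2: (6)(0) − (-10)(8) = 80
V_2→V_3: (-10)(-5) − (-9)(0) = 50
V_3→V_4: (-9)(-12) − (7)(-5) = 143
V_4→V_1: (7)(8) − (6)(-12) = 128
Σ = 401
Area = |Σ|/2 = 200.5.
Hole:
Apply the shoelace formula: 2A = Σ (x_i·y_{i+1} − x_{i+1}·y_i), indices taken mod 4.
Σ = (5) + (6) + (-12) + (15) = 14
Area = |Σ|/2 = 7.
Net area = 200.5 − 7 = 193.5.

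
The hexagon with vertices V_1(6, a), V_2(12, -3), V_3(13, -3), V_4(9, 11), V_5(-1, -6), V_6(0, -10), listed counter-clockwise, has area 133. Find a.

-7

Write out the shoelace sum; only the two edges meeting at V_1 involve a:
2·Area = [(0·a − 6·(-10)) + (6·(-3) − 12·a)] + 140
       = -12·a + 182 = 266
⇒ a = -7.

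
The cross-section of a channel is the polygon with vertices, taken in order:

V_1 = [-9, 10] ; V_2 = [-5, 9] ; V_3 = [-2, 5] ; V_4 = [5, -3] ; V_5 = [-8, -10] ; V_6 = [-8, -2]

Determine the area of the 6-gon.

V_1→V_2: (-9)(9) − (-5)(10) = -31
V_2→V_3: (-5)(5) − (-2)(9) = -7
V_3→V_4: (-2)(-3) − (5)(5) = -19
V_4→V_5: (5)(-10) − (-8)(-3) = -74
V_5→V_6: (-8)(-2) − (-8)(-10) = -64
V_6→V_1: (-8)(10) − (-9)(-2) = -98
Σ = -293
Area = |Σ|/2 = 146.5.

146.5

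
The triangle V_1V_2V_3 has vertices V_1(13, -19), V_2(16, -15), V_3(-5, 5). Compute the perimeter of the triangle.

64

|V_1V_2| = √((3)² + (4)²) = √25 = 5
|V_2V_3| = √((-21)² + (20)²) = √841 = 29
|V_3V_1| = √((18)² + (-24)²) = √900 = 30
Perimeter = 5 + 29 + 30 = 64.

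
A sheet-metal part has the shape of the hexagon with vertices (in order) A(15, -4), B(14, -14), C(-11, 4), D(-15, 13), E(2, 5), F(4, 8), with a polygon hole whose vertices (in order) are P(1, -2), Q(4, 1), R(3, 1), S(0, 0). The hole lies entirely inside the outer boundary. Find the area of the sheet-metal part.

Outer boundary:
Σ = (-154) + (-98) + (-83) + (-101) + (-4) + (-136) = -576
Area = |Σ|/2 = 288.
Hole:
Cross-terms: 9, 1, 0, 0  ⇒  Σ = 10
Area = |Σ|/2 = 5.
Net area = 288 − 5 = 283.

283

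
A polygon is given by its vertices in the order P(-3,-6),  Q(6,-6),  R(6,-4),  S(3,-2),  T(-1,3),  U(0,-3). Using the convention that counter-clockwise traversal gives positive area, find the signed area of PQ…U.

33.5

Σ = (54) + (12) + (0) + (7) + (3) + (-9) = 67
Signed area = Σ/2 = 33.5 (positive ⇒ counter-clockwise traversal).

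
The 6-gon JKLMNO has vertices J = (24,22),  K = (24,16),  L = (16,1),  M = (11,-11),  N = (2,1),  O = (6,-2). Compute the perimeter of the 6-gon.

|JK| = √((0)² + (-6)²) = √36 = 6
|KL| = √((-8)² + (-15)²) = √289 = 17
|LM| = √((-5)² + (-12)²) = √169 = 13
|MN| = √((-9)² + (12)²) = √225 = 15
|NO| = √((4)² + (-3)²) = √25 = 5
|OJ| = √((18)² + (24)²) = √900 = 30
Perimeter = 6 + 17 + 13 + 15 + 5 + 30 = 86.

86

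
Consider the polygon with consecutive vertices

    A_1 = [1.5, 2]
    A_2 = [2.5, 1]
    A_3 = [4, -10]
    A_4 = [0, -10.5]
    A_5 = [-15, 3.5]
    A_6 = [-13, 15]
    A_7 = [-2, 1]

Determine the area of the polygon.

200

Σ = (-3.5) + (-29) + (-42) + (-157.5) + (-179.5) + (17) + (-5.5) = -400
Area = |Σ|/2 = 200.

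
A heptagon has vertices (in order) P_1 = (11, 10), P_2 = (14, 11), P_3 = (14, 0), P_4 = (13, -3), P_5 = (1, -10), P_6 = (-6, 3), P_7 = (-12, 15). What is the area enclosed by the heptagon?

Apply the surveyor's formula: 2A = Σ (x_i·y_{i+1} − x_{i+1}·y_i), indices taken mod 7.
Σ = (-19) + (-154) + (-42) + (-127) + (-57) + (-54) + (-285) = -738
Area = |Σ|/2 = 369.

369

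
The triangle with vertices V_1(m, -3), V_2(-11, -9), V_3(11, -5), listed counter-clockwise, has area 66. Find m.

Write out the shoelace sum; only the two edges meeting at V_1 involve m:
2·Area = [(11·(-3) − m·(-5)) + (m·(-9) − (-11)·(-3))] + 154
       = -4·m + 88 = 132
⇒ m = -11.

-11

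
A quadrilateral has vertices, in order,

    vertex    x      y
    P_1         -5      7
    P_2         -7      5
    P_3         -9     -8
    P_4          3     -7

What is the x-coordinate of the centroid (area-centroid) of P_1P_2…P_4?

-109/27

Apply Gauss's area formula. First the cross-terms c_i = x_i·y_{i+1} − x_{i+1}·y_i:
  24, 101, 87, -14  ⇒  2A = 198, A = 99.
Then Σ (x_i + x_{i+1})·c_i = -2398, so x̄ = -2398 / (6·99) = -109/27.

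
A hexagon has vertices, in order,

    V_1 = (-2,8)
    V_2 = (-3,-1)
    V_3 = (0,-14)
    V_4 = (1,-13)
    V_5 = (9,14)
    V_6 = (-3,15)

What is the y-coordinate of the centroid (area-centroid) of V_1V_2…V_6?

Apply Gauss's area formula. First the cross-terms c_i = x_i·y_{i+1} − x_{i+1}·y_i:
  26, 42, 14, 131, 177, 6  ⇒  2A = 396, A = 198.
Then Σ (y_i + y_{i+1})·c_i = 4576, so ȳ = 4576 / (6·198) = 104/27.

104/27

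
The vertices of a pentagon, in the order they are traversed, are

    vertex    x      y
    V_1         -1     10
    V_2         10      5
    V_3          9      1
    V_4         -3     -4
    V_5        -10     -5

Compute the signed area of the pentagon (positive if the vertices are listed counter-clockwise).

Cross-terms: -105, -35, -33, -25, -105  ⇒  Σ = -303
Signed area = Σ/2 = -151.5 (negative ⇒ clockwise traversal).

-151.5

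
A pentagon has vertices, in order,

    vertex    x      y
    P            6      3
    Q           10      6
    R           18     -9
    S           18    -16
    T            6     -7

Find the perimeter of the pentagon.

54

|PQ| = √((4)² + (3)²) = √25 = 5
|QR| = √((8)² + (-15)²) = √289 = 17
|RS| = √((0)² + (-7)²) = √49 = 7
|ST| = √((-12)² + (9)²) = √225 = 15
|TP| = √((0)² + (10)²) = √100 = 10
Perimeter = 5 + 17 + 7 + 15 + 10 = 54.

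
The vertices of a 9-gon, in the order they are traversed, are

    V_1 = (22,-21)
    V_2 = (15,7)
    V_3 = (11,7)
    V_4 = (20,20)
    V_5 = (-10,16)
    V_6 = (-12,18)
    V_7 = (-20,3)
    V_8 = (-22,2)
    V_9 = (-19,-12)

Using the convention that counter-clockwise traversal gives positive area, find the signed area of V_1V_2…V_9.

1212

Apply the surveyor's formula: 2A = Σ (x_i·y_{i+1} − x_{i+1}·y_i), indices taken mod 9.
V_1→V_2: (22)(7) − (15)(-21) = 469
V_2→V_3: (15)(7) − (11)(7) = 28
V_3→V_4: (11)(20) − (20)(7) = 80
V_4→V_5: (20)(16) − (-10)(20) = 520
V_5→V_6: (-10)(18) − (-12)(16) = 12
V_6→V_7: (-12)(3) − (-20)(18) = 324
V_7→V_8: (-20)(2) − (-22)(3) = 26
V_8→V_9: (-22)(-12) − (-19)(2) = 302
V_9→V_1: (-19)(-21) − (22)(-12) = 663
Σ = 2424
Signed area = Σ/2 = 1212 (positive ⇒ counter-clockwise traversal).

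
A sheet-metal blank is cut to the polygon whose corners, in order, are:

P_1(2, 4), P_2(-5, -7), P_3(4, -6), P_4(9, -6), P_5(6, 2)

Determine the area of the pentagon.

84

Cross-terms: 6, 58, 30, 54, 20  ⇒  Σ = 168
Area = |Σ|/2 = 84.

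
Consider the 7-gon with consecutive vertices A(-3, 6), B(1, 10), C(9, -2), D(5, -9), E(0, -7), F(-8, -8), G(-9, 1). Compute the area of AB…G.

210.5

Apply the shoelace (surveyor's) formula: 2A = Σ (x_i·y_{i+1} − x_{i+1}·y_i), indices taken mod 7.
A→B: (-3)(10) − (1)(6) = -36
B→C: (1)(-2) − (9)(10) = -92
C→D: (9)(-9) − (5)(-2) = -71
D→E: (5)(-7) − (0)(-9) = -35
E→F: (0)(-8) − (-8)(-7) = -56
F→G: (-8)(1) − (-9)(-8) = -80
G→A: (-9)(6) − (-3)(1) = -51
Σ = -421
Area = |Σ|/2 = 210.5.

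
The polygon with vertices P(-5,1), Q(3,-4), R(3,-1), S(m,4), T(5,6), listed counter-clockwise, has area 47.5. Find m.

The doubled signed area Σ (x_i y_{i+1} − x_{i+1} y_i) is linear in m.
With m=0 it equals 53; the coefficient of m is 7 (from the two edges through S).
So 7·m + 53 = 2·47.5 = 95 ⇒ m = 6.

6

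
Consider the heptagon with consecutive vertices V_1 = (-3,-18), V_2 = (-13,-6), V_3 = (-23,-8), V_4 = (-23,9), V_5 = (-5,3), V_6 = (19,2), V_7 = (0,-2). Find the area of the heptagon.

388

V_1→V_2: (-3)(-6) − (-13)(-18) = -216
V_2→V_3: (-13)(-8) − (-23)(-6) = -34
V_3→V_4: (-23)(9) − (-23)(-8) = -391
V_4→V_5: (-23)(3) − (-5)(9) = -24
V_5→V_6: (-5)(2) − (19)(3) = -67
V_6→V_7: (19)(-2) − (0)(2) = -38
V_7→V_1: (0)(-18) − (-3)(-2) = -6
Σ = -776
Area = |Σ|/2 = 388.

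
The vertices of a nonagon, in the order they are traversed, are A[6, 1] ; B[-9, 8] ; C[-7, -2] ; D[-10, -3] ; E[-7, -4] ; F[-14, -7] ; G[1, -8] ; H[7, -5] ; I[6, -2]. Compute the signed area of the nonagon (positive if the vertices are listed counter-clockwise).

174

Apply the shoelace formula: 2A = Σ (x_i·y_{i+1} − x_{i+1}·y_i), indices taken mod 9.
Cross-terms: 57, 74, 1, 19, -7, 119, 51, 16, 18  ⇒  Σ = 348
Signed area = Σ/2 = 174 (positive ⇒ counter-clockwise traversal).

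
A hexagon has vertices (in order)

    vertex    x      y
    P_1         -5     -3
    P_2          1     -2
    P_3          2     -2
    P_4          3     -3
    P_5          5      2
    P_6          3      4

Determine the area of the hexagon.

30.5

Cross-terms: 13, 2, 0, 21, 14, 11  ⇒  Σ = 61
Area = |Σ|/2 = 30.5.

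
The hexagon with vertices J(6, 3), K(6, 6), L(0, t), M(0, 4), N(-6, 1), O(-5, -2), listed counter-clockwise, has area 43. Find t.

The doubled signed area Σ (x_i y_{i+1} − x_{i+1} y_i) is linear in t.
With t=0 it equals 56; the coefficient of t is 6 (from the two edges through L).
So 6·t + 56 = 2·43 = 86 ⇒ t = 5.

5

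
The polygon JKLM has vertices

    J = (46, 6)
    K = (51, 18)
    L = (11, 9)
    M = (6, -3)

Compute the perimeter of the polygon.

|JK| = √((5)² + (12)²) = √169 = 13
|KL| = √((-40)² + (-9)²) = √1681 = 41
|LM| = √((-5)² + (-12)²) = √169 = 13
|MJ| = √((40)² + (9)²) = √1681 = 41
Perimeter = 13 + 41 + 13 + 41 = 108.

108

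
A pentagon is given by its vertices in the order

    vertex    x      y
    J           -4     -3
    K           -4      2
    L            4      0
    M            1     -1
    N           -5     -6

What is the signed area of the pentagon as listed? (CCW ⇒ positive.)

-26

Apply the shoelace (surveyor's) formula: 2A = Σ (x_i·y_{i+1} − x_{i+1}·y_i), indices taken mod 5.
J→K: (-4)(2) − (-4)(-3) = -20
K→L: (-4)(0) − (4)(2) = -8
L→M: (4)(-1) − (1)(0) = -4
M→N: (1)(-6) − (-5)(-1) = -11
N→J: (-5)(-3) − (-4)(-6) = -9
Σ = -52
Signed area = Σ/2 = -26 (negative ⇒ clockwise traversal).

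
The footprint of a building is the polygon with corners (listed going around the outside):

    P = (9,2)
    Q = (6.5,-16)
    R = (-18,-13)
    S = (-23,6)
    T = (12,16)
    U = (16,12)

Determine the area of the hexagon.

Apply Gauss's area formula: 2A = Σ (x_i·y_{i+1} − x_{i+1}·y_i), indices taken mod 6.
Cross-terms: -157, -372.5, -407, -440, -112, -76  ⇒  Σ = -1564.5
Area = |Σ|/2 = 782.25.

782.25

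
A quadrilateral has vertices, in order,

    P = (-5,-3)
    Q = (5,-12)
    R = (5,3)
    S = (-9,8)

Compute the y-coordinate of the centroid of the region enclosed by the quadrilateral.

Apply the shoelace (surveyor's) formula. First the cross-terms c_i = x_i·y_{i+1} − x_{i+1}·y_i:
  75, 75, 67, 67  ⇒  2A = 284, A = 142.
Then Σ (y_i + y_{i+1})·c_i = -728, so ȳ = -728 / (6·142) = -182/213.

-182/213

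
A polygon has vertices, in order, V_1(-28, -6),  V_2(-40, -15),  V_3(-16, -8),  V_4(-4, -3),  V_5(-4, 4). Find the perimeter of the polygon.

86

|V_1V_2| = √((-12)² + (-9)²) = √225 = 15
|V_2V_3| = √((24)² + (7)²) = √625 = 25
|V_3V_4| = √((12)² + (5)²) = √169 = 13
|V_4V_5| = √((0)² + (7)²) = √49 = 7
|V_5V_1| = √((-24)² + (-10)²) = √676 = 26
Perimeter = 15 + 25 + 13 + 7 + 26 = 86.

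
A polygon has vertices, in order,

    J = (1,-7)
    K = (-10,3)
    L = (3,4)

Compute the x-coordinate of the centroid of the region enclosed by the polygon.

-2

Apply the shoelace (surveyor's) formula. First the cross-terms c_i = x_i·y_{i+1} − x_{i+1}·y_i:
  -67, -49, -25  ⇒  2A = -141, A = -70.5.
Then Σ (x_i + x_{i+1})·c_i = 846, so x̄ = 846 / (6·(-70.5)) = -2.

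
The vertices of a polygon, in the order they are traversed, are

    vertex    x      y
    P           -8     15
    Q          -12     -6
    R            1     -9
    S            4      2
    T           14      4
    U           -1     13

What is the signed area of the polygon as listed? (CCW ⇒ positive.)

Σ = (228) + (114) + (38) + (-12) + (186) + (89) = 643
Signed area = Σ/2 = 321.5 (positive ⇒ counter-clockwise traversal).

321.5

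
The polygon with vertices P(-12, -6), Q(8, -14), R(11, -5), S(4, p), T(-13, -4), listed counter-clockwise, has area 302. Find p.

10

The doubled signed area Σ (x_i y_{i+1} − x_{i+1} y_i) is linear in p.
With p=0 it equals 364; the coefficient of p is 24 (from the two edges through S).
So 24·p + 364 = 2·302 = 604 ⇒ p = 10.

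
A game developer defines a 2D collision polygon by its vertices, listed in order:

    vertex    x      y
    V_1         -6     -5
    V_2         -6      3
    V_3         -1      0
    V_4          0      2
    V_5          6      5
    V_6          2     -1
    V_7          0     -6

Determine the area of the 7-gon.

Σ = (-48) + (3) + (-2) + (-12) + (-16) + (-12) + (-36) = -123
Area = |Σ|/2 = 61.5.

61.5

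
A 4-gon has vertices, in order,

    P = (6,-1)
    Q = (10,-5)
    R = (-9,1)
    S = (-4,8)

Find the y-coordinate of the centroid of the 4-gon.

Apply Gauss's area formula. First the cross-terms c_i = x_i·y_{i+1} − x_{i+1}·y_i:
  -20, -35, -68, -44  ⇒  2A = -167, A = -83.5.
Then Σ (y_i + y_{i+1})·c_i = -660, so ȳ = -660 / (6·(-83.5)) = 220/167.

220/167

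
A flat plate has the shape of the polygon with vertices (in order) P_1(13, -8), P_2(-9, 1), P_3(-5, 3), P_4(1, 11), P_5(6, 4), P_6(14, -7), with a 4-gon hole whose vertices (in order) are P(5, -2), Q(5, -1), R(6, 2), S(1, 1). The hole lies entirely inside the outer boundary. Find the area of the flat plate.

151

Outer boundary:
Σ = (-59) + (-22) + (-58) + (-62) + (-98) + (-21) = -320
Area = |Σ|/2 = 160.
Hole:
Σ = (5) + (16) + (4) + (-7) = 18
Area = |Σ|/2 = 9.
Net area = 160 − 9 = 151.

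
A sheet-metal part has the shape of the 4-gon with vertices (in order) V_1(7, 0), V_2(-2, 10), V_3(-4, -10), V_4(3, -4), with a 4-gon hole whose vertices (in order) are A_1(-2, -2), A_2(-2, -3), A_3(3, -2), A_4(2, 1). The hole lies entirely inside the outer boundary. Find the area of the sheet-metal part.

Outer boundary:
Σ = (70) + (60) + (46) + (28) = 204
Area = |Σ|/2 = 102.
Hole:
Apply the shoelace formula: 2A = Σ (x_i·y_{i+1} − x_{i+1}·y_i), indices taken mod 4.
Σ = (2) + (13) + (7) + (-2) = 20
Area = |Σ|/2 = 10.
Net area = 102 − 10 = 92.

92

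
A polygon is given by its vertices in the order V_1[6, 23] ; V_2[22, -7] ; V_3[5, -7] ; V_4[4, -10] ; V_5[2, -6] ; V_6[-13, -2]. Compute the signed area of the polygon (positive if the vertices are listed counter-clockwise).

Apply the shoelace formula: 2A = Σ (x_i·y_{i+1} − x_{i+1}·y_i), indices taken mod 6.
V_1→V_2: (6)(-7) − (22)(23) = -548
V_2→V_3: (22)(-7) − (5)(-7) = -119
V_3→V_4: (5)(-10) − (4)(-7) = -22
V_4→V_5: (4)(-6) − (2)(-10) = -4
V_5→V_6: (2)(-2) − (-13)(-6) = -82
V_6→V_1: (-13)(23) − (6)(-2) = -287
Σ = -1062
Signed area = Σ/2 = -531 (negative ⇒ clockwise traversal).

-531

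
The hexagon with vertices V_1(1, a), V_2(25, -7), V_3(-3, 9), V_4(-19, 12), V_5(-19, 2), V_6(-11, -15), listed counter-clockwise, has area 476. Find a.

The doubled signed area Σ (x_i y_{i+1} − x_{i+1} y_i) is linear in a.
With a=0 it equals 844; the coefficient of a is -36 (from the two edges through V_1).
So -36·a + 844 = 2·476 = 952 ⇒ a = -3.

-3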